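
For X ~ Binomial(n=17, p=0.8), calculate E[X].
13.6000

We have X ~ Binomial(n=17, p=0.8).

For a Binomial distribution with n=17, p=0.8:
E[X] = 13.6000

This is the expected (average) value of X.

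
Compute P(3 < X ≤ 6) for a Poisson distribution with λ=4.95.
0.497343

We have X ~ Poisson(λ=4.95).

To find P(3 < X ≤ 6), we use:
P(3 < X ≤ 6) = P(X ≤ 6) - P(X ≤ 3)
                 = F(6) - F(3)
                 = 0.769457 - 0.272115
                 = 0.497343

So there's approximately a 49.7% chance that X falls in this range.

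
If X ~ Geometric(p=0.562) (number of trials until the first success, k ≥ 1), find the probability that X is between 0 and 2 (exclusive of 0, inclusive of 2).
0.808156

We have X ~ Geometric(p=0.562) (number of trials until the first success, k ≥ 1).

To find P(0 < X ≤ 2), we use:
P(0 < X ≤ 2) = P(X ≤ 2) - P(X ≤ 0)
                 = F(2) - F(0)
                 = 0.808156 - 0.000000
                 = 0.808156

So there's approximately a 80.8% chance that X falls in this range.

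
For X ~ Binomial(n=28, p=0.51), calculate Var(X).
6.9972

We have X ~ Binomial(n=28, p=0.51).

For a Binomial distribution with n=28, p=0.51:
Var(X) = 6.9972

The variance measures the spread of the distribution around the mean.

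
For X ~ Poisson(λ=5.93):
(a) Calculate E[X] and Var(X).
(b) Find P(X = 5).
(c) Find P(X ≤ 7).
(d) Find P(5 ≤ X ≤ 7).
(a) E[X] = 5.9300, Var(X) = 5.9300
(b) P(X = 5) = 0.162452
(c) P(X ≤ 7) = 0.753560
(d) P(5 ≤ X ≤ 7) = 0.459024

We have X ~ Poisson(λ=5.93).

(a) Moments:
E[X] = 5.9300
Var(X) = 5.9300
σ = √Var(X) = 2.4352

(b) Point probability using PMF:
P(X = 5) = 0.162452

(c) Cumulative probability using CDF:
P(X ≤ 7) = F(7) = 0.753560

(d) Range probability:
P(5 ≤ X ≤ 7) = P(X ≤ 7) - P(X ≤ 4)
                   = F(7) - F(4)
                   = 0.753560 - 0.294535
                   = 0.459024

This means approximately 45.9% of outcomes fall in the interval [5, 7].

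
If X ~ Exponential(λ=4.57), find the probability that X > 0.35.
0.201997

We have X ~ Exponential(λ=4.57).

P(X > 0.35) = 1 - P(X ≤ 0.35)
                = 1 - F(0.35)
                = 1 - 0.798003
                = 0.201997

So there's approximately a 20.2% chance that X exceeds 0.35.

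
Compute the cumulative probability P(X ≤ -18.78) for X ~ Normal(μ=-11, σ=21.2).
0.356817

We have X ~ Normal(μ=-11, σ=21.2).

The CDF gives us P(X ≤ k).

Using the CDF:
P(X ≤ -18.78) = 0.356817

This means there's approximately a 35.7% chance that X is at most -18.78.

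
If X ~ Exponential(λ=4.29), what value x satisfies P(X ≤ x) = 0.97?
0.8174

We have X ~ Exponential(λ=4.29).

We want to find x such that P(X ≤ x) = 0.97.

This is the 97th percentile, which means 97% of values fall below this point.

Using the inverse CDF (quantile function):
x = F⁻¹(0.97) = 0.8174

Verification: P(X ≤ 0.8174) = 0.97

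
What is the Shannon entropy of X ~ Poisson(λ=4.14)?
2.1050 nats

We have X ~ Poisson(λ=4.14).

The Shannon entropy measures the uncertainty or information content of the distribution.

For a Poisson distribution with λ=4.14:
H(X) = 2.1050 nats

(In bits, this would be 3.0368 bits.)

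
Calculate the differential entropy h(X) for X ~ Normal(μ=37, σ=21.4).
4.4823 nats

We have X ~ Normal(μ=37, σ=21.4).

The differential entropy measures the uncertainty or information content of the distribution.

For a Normal distribution with μ=37, σ=21.4:
h(X) = 4.4823 nats

(In bits, this would be 6.4666 bits.)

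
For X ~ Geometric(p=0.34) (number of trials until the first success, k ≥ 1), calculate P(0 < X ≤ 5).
0.874767

We have X ~ Geometric(p=0.34) (number of trials until the first success, k ≥ 1).

To find P(0 < X ≤ 5), we use:
P(0 < X ≤ 5) = P(X ≤ 5) - P(X ≤ 0)
                 = F(5) - F(0)
                 = 0.874767 - 0.000000
                 = 0.874767

So there's approximately a 87.5% chance that X falls in this range.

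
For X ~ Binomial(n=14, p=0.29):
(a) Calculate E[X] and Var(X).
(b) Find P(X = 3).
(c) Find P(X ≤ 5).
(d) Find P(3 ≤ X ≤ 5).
(a) E[X] = 4.0600, Var(X) = 2.8826
(b) P(X = 3) = 0.205181
(c) P(X ≤ 5) = 0.805077
(d) P(3 ≤ X ≤ 5) = 0.623918

We have X ~ Binomial(n=14, p=0.29).

(a) Moments:
E[X] = 4.0600
Var(X) = 2.8826
σ = √Var(X) = 1.6978

(b) Point probability using PMF:
P(X = 3) = 0.205181

(c) Cumulative probability using CDF:
P(X ≤ 5) = F(5) = 0.805077

(d) Range probability:
P(3 ≤ X ≤ 5) = P(X ≤ 5) - P(X ≤ 2)
                   = F(5) - F(2)
                   = 0.805077 - 0.181160
                   = 0.623918

This means approximately 62.4% of outcomes fall in the interval [3, 5].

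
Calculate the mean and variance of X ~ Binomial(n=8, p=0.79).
E[X] = 6.3200, Var(X) = 1.3272

We have X ~ Binomial(n=8, p=0.79).

For a Binomial distribution with n=8, p=0.79:

Expected value:
E[X] = 6.3200

Variance:
Var(X) = 1.3272

Standard deviation:
σ = √Var(X) = 1.1520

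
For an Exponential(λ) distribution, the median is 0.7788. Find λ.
λ = 0.8900

For X ~ Exponential(λ), the CDF is F(x) = 1 - e^(-λx).
The median m satisfies F(m) = 0.5:
1 - e^(-λm) = 0.5
e^(-λm) = 0.5
λm = ln(2)
m = ln(2) / λ

Given m = 0.7788:
λ = ln(2) / 0.7788 = 0.693147 / 0.7788 = 0.8900

Verification: ln(2) / 0.8900 = 0.7788 ✓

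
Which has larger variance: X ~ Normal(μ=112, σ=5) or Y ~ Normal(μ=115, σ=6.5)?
Y has larger variance (42.2500 > 25.0000)

Compute the variance for each distribution:

X ~ Normal(μ=112, σ=5):
Var(X) = 25.0000

Y ~ Normal(μ=115, σ=6.5):
Var(Y) = 42.2500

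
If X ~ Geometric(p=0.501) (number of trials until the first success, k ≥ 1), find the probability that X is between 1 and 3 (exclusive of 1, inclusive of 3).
0.374749

We have X ~ Geometric(p=0.501) (number of trials until the first success, k ≥ 1).

To find P(1 < X ≤ 3), we use:
P(1 < X ≤ 3) = P(X ≤ 3) - P(X ≤ 1)
                 = F(3) - F(1)
                 = 0.875749 - 0.501000
                 = 0.374749

So there's approximately a 37.5% chance that X falls in this range.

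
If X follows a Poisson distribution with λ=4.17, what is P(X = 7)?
0.067222

We have X ~ Poisson(λ=4.17).

For a Poisson distribution, the PMF gives us the probability of each outcome.

Using the PMF formula:
P(X = 7) = 0.067222

Rounded to 4 decimal places: 0.0672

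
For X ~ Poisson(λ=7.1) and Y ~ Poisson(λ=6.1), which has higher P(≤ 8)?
Y has higher probability (P(Y ≤ 8) = 0.8367 > P(X ≤ 8) = 0.7160)

Compute P(≤ 8) for each distribution:

X ~ Poisson(λ=7.1):
P(X ≤ 8) = 0.7160

Y ~ Poisson(λ=6.1):
P(Y ≤ 8) = 0.8367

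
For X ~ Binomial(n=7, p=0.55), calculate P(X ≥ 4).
0.608288

We have X ~ Binomial(n=7, p=0.55).

For discrete distributions, P(X ≥ 4) = 1 - P(X ≤ 3).

P(X ≤ 3) = 0.391712
P(X ≥ 4) = 1 - 0.391712 = 0.608288

So there's approximately a 60.8% chance that X is at least 4.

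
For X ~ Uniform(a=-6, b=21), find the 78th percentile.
15.0600

We have X ~ Uniform(a=-6, b=21).

We want to find x such that P(X ≤ x) = 0.78.

This is the 78th percentile, which means 78% of values fall below this point.

Using the inverse CDF (quantile function):
x = F⁻¹(0.78) = 15.0600

Verification: P(X ≤ 15.0600) = 0.78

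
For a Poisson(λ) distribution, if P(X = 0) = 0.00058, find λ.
λ = 7.4525

For a Poisson(λ) distribution, the PMF at 0 is:
P(X = 0) = λ^0 e^(-λ) / 0! = e^(-λ)

Given P(X = 0) = 0.00058:
e^(-λ) = 0.00058
-λ = ln(0.00058)
λ = -ln(0.00058) = 7.4525

Verification: e^(-7.4525) = 0.00058 ✓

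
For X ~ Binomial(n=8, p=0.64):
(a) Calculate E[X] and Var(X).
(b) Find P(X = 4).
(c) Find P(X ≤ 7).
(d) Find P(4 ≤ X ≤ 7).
(a) E[X] = 5.1200, Var(X) = 1.8432
(b) P(X = 4) = 0.197255
(c) P(X ≤ 7) = 0.971853
(d) P(4 ≤ X ≤ 7) = 0.853828

We have X ~ Binomial(n=8, p=0.64).

(a) Moments:
E[X] = 5.1200
Var(X) = 1.8432
σ = √Var(X) = 1.3576

(b) Point probability using PMF:
P(X = 4) = 0.197255

(c) Cumulative probability using CDF:
P(X ≤ 7) = F(7) = 0.971853

(d) Range probability:
P(4 ≤ X ≤ 7) = P(X ≤ 7) - P(X ≤ 3)
                   = F(7) - F(3)
                   = 0.971853 - 0.118024
                   = 0.853828

This means approximately 85.4% of outcomes fall in the interval [4, 7].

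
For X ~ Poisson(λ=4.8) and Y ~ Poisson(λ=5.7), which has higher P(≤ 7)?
X has higher probability (P(X ≤ 7) = 0.8867 > P(Y ≤ 7) = 0.7841)

Compute P(≤ 7) for each distribution:

X ~ Poisson(λ=4.8):
P(X ≤ 7) = 0.8867

Y ~ Poisson(λ=5.7):
P(Y ≤ 7) = 0.7841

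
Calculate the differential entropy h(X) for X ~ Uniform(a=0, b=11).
2.3979 nats

We have X ~ Uniform(a=0, b=11).

The differential entropy measures the uncertainty or information content of the distribution.

For a Uniform distribution with a=0, b=11:
h(X) = 2.3979 nats

(In bits, this would be 3.4594 bits.)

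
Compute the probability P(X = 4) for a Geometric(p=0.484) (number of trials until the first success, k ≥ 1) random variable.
0.066496

We have X ~ Geometric(p=0.484) (number of trials until the first success, k ≥ 1).

For a Geometric distribution, the PMF gives us the probability of each outcome.

Using the PMF formula:
P(X = 4) = 0.066496

Rounded to 4 decimal places: 0.0665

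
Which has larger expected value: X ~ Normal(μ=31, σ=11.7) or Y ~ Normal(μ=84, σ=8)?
Y has larger mean (84.0000 > 31.0000)

Compute the expected value for each distribution:

X ~ Normal(μ=31, σ=11.7):
E[X] = 31.0000

Y ~ Normal(μ=84, σ=8):
E[Y] = 84.0000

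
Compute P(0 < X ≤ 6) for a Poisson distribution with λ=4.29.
0.843274

We have X ~ Poisson(λ=4.29).

To find P(0 < X ≤ 6), we use:
P(0 < X ≤ 6) = P(X ≤ 6) - P(X ≤ 0)
                 = F(6) - F(0)
                 = 0.856979 - 0.013705
                 = 0.843274

So there's approximately a 84.3% chance that X falls in this range.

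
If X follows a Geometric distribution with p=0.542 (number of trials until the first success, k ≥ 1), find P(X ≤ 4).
0.955999

We have X ~ Geometric(p=0.542) (number of trials until the first success, k ≥ 1).

The CDF gives us P(X ≤ k).

Using the CDF:
P(X ≤ 4) = 0.955999

This means there's approximately a 95.6% chance that X is at most 4.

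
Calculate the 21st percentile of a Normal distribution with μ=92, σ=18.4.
77.1618

We have X ~ Normal(μ=92, σ=18.4).

We want to find x such that P(X ≤ x) = 0.21.

This is the 21st percentile, which means 21% of values fall below this point.

Using the inverse CDF (quantile function):
x = F⁻¹(0.21) = 77.1618

Verification: P(X ≤ 77.1618) = 0.21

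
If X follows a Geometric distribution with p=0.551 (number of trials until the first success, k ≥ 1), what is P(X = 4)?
0.049876

We have X ~ Geometric(p=0.551) (number of trials until the first success, k ≥ 1).

For a Geometric distribution, the PMF gives us the probability of each outcome.

Using the PMF formula:
P(X = 4) = 0.049876

Rounded to 4 decimal places: 0.0499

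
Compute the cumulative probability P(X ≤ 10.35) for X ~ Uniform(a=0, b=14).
0.739286

We have X ~ Uniform(a=0, b=14).

The CDF gives us P(X ≤ k).

Using the CDF:
P(X ≤ 10.35) = 0.739286

This means there's approximately a 73.9% chance that X is at most 10.35.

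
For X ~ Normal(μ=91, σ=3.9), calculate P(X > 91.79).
0.419738

We have X ~ Normal(μ=91, σ=3.9).

P(X > 91.79) = 1 - P(X ≤ 91.79)
                = 1 - F(91.79)
                = 1 - 0.580262
                = 0.419738

So there's approximately a 42.0% chance that X exceeds 91.79.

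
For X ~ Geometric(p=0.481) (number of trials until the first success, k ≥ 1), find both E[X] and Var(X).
E[X] = 2.0790, Var(X) = 2.2432

We have X ~ Geometric(p=0.481) (number of trials until the first success, k ≥ 1).

For a Geometric distribution with p=0.481 (number of trials until the first success, k ≥ 1):

Expected value:
E[X] = 2.0790

Variance:
Var(X) = 2.2432

Standard deviation:
σ = √Var(X) = 1.4977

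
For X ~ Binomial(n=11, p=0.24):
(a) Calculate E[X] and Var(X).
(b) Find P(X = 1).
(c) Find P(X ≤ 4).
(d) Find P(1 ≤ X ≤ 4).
(a) E[X] = 2.6400, Var(X) = 2.0064
(b) P(X = 1) = 0.169723
(c) P(X ≤ 4) = 0.900789
(d) P(1 ≤ X ≤ 4) = 0.851929

We have X ~ Binomial(n=11, p=0.24).

(a) Moments:
E[X] = 2.6400
Var(X) = 2.0064
σ = √Var(X) = 1.4165

(b) Point probability using PMF:
P(X = 1) = 0.169723

(c) Cumulative probability using CDF:
P(X ≤ 4) = F(4) = 0.900789

(d) Range probability:
P(1 ≤ X ≤ 4) = P(X ≤ 4) - P(X ≤ 0)
                   = F(4) - F(0)
                   = 0.900789 - 0.048860
                   = 0.851929

This means approximately 85.2% of outcomes fall in the interval [1, 4].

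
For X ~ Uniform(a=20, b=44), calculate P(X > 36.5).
0.312500

We have X ~ Uniform(a=20, b=44).

P(X > 36.5) = 1 - P(X ≤ 36.5)
                = 1 - F(36.5)
                = 1 - 0.687500
                = 0.312500

So there's approximately a 31.2% chance that X exceeds 36.5.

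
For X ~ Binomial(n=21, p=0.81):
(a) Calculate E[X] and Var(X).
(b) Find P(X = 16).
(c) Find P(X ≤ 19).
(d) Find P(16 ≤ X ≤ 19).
(a) E[X] = 17.0100, Var(X) = 3.2319
(b) P(X = 16) = 0.173010
(c) P(X ≤ 19) = 0.929052
(d) P(16 ≤ X ≤ 19) = 0.733795

We have X ~ Binomial(n=21, p=0.81).

(a) Moments:
E[X] = 17.0100
Var(X) = 3.2319
σ = √Var(X) = 1.7977

(b) Point probability using PMF:
P(X = 16) = 0.173010

(c) Cumulative probability using CDF:
P(X ≤ 19) = F(19) = 0.929052

(d) Range probability:
P(16 ≤ X ≤ 19) = P(X ≤ 19) - P(X ≤ 15)
                   = F(19) - F(15)
                   = 0.929052 - 0.195257
                   = 0.733795

This means approximately 73.4% of outcomes fall in the interval [16, 19].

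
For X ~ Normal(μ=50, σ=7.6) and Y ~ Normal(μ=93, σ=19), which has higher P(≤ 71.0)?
X has higher probability (P(X ≤ 71.0) = 0.9971 > P(Y ≤ 71.0) = 0.1235)

Compute P(≤ 71.0) for each distribution:

X ~ Normal(μ=50, σ=7.6):
P(X ≤ 71.0) = 0.9971

Y ~ Normal(μ=93, σ=19):
P(Y ≤ 71.0) = 0.1235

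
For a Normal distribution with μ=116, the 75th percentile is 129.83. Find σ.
σ = 20.5044

For X ~ Normal(μ, σ), the p-th percentile satisfies x = μ + z_p × σ,
where z_p = Φ⁻¹(p) is the standard normal quantile.

Step 1: z_{0.75} = Φ⁻¹(0.75) = 0.6745

Step 2: Solve for σ:
129.83 = 116 + 0.6745 × σ
σ = (129.83 - 116) / 0.6745
σ = 13.83 / 0.6745
σ = 20.5044

Verification: μ + z × σ = 116 + 0.6745 × 20.5044 = 129.83 ✓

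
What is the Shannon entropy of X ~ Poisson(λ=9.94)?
2.5583 nats

We have X ~ Poisson(λ=9.94).

The Shannon entropy measures the uncertainty or information content of the distribution.

For a Poisson distribution with λ=9.94:
H(X) = 2.5583 nats

(In bits, this would be 3.6909 bits.)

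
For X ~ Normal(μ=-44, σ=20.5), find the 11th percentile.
-69.1438

We have X ~ Normal(μ=-44, σ=20.5).

We want to find x such that P(X ≤ x) = 0.11.

This is the 11th percentile, which means 11% of values fall below this point.

Using the inverse CDF (quantile function):
x = F⁻¹(0.11) = -69.1438

Verification: P(X ≤ -69.1438) = 0.11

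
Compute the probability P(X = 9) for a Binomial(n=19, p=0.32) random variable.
0.068708

We have X ~ Binomial(n=19, p=0.32).

For a Binomial distribution, the PMF gives us the probability of each outcome.

Using the PMF formula:
P(X = 9) = 0.068708

Rounded to 4 decimal places: 0.0687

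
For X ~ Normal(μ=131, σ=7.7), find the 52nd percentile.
131.3862

We have X ~ Normal(μ=131, σ=7.7).

We want to find x such that P(X ≤ x) = 0.52.

This is the 52nd percentile, which means 52% of values fall below this point.

Using the inverse CDF (quantile function):
x = F⁻¹(0.52) = 131.3862

Verification: P(X ≤ 131.3862) = 0.52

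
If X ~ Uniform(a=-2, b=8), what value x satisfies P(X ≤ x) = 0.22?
0.2000

We have X ~ Uniform(a=-2, b=8).

We want to find x such that P(X ≤ x) = 0.22.

This is the 22nd percentile, which means 22% of values fall below this point.

Using the inverse CDF (quantile function):
x = F⁻¹(0.22) = 0.2000

Verification: P(X ≤ 0.2000) = 0.22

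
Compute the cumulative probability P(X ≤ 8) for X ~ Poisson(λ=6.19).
0.827011

We have X ~ Poisson(λ=6.19).

The CDF gives us P(X ≤ k).

Using the CDF:
P(X ≤ 8) = 0.827011

This means there's approximately a 82.7% chance that X is at most 8.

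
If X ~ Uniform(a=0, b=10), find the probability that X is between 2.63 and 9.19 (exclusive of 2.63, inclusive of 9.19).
0.656000

We have X ~ Uniform(a=0, b=10).

To find P(2.63 < X ≤ 9.19), we use:
P(2.63 < X ≤ 9.19) = P(X ≤ 9.19) - P(X ≤ 2.63)
                 = F(9.19) - F(2.63)
                 = 0.919000 - 0.263000
                 = 0.656000

So there's approximately a 65.6% chance that X falls in this range.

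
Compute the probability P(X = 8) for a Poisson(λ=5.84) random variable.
0.097612

We have X ~ Poisson(λ=5.84).

For a Poisson distribution, the PMF gives us the probability of each outcome.

Using the PMF formula:
P(X = 8) = 0.097612

Rounded to 4 decimal places: 0.0976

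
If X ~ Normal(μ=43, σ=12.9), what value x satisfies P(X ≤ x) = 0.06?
22.9434

We have X ~ Normal(μ=43, σ=12.9).

We want to find x such that P(X ≤ x) = 0.06.

This is the 6th percentile, which means 6% of values fall below this point.

Using the inverse CDF (quantile function):
x = F⁻¹(0.06) = 22.9434

Verification: P(X ≤ 22.9434) = 0.06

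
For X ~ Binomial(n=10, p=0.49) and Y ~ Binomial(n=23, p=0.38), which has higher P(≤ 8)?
X has higher probability (P(X ≤ 8) = 0.9909 > P(Y ≤ 8) = 0.4660)

Compute P(≤ 8) for each distribution:

X ~ Binomial(n=10, p=0.49):
P(X ≤ 8) = 0.9909

Y ~ Binomial(n=23, p=0.38):
P(Y ≤ 8) = 0.4660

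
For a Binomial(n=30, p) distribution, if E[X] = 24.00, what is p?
p = 0.8

For a Binomial(n, p) distribution:
E[X] = n × p

Given n = 30 and E[X] = 24.00:
24.00 = 30 × p
p = 24.00 / 30 = 0.8

Verification: Binomial(30, 0.8) has E[X] = 24.00 ✓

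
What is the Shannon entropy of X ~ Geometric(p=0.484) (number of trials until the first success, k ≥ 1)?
1.4311 nats

We have X ~ Geometric(p=0.484) (number of trials until the first success, k ≥ 1).

The Shannon entropy measures the uncertainty or information content of the distribution.

For a Geometric distribution with p=0.484 (number of trials until the first success, k ≥ 1):
H(X) = 1.4311 nats

(In bits, this would be 2.0646 bits.)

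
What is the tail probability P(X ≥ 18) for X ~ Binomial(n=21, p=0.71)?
0.101751

We have X ~ Binomial(n=21, p=0.71).

For discrete distributions, P(X ≥ 18) = 1 - P(X ≤ 17).

P(X ≤ 17) = 0.898249
P(X ≥ 18) = 1 - 0.898249 = 0.101751

So there's approximately a 10.2% chance that X is at least 18.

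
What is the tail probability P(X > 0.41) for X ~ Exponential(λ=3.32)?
0.256353

We have X ~ Exponential(λ=3.32).

P(X > 0.41) = 1 - P(X ≤ 0.41)
                = 1 - F(0.41)
                = 1 - 0.743647
                = 0.256353

So there's approximately a 25.6% chance that X exceeds 0.41.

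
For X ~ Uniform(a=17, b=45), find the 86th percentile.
41.0800

We have X ~ Uniform(a=17, b=45).

We want to find x such that P(X ≤ x) = 0.86.

This is the 86th percentile, which means 86% of values fall below this point.

Using the inverse CDF (quantile function):
x = F⁻¹(0.86) = 41.0800

Verification: P(X ≤ 41.0800) = 0.86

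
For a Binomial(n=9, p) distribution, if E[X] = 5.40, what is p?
p = 0.6

For a Binomial(n, p) distribution:
E[X] = n × p

Given n = 9 and E[X] = 5.40:
5.40 = 9 × p
p = 5.40 / 9 = 0.6

Verification: Binomial(9, 0.6) has E[X] = 5.40 ✓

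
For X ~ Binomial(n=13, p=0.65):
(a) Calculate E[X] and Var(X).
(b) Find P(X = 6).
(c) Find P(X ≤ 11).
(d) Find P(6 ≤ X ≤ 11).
(a) E[X] = 8.4500, Var(X) = 2.9575
(b) P(X = 6) = 0.083267
(c) P(X ≤ 11) = 0.970422
(d) P(6 ≤ X ≤ 11) = 0.924221

We have X ~ Binomial(n=13, p=0.65).

(a) Moments:
E[X] = 8.4500
Var(X) = 2.9575
σ = √Var(X) = 1.7197

(b) Point probability using PMF:
P(X = 6) = 0.083267

(c) Cumulative probability using CDF:
P(X ≤ 11) = F(11) = 0.970422

(d) Range probability:
P(6 ≤ X ≤ 11) = P(X ≤ 11) - P(X ≤ 5)
                   = F(11) - F(5)
                   = 0.970422 - 0.046201
                   = 0.924221

This means approximately 92.4% of outcomes fall in the interval [6, 11].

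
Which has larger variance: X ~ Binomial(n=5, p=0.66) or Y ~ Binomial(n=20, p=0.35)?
Y has larger variance (4.5500 > 1.1220)

Compute the variance for each distribution:

X ~ Binomial(n=5, p=0.66):
Var(X) = 1.1220

Y ~ Binomial(n=20, p=0.35):
Var(Y) = 4.5500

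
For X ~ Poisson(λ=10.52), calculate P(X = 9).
0.117382

We have X ~ Poisson(λ=10.52).

For a Poisson distribution, the PMF gives us the probability of each outcome.

Using the PMF formula:
P(X = 9) = 0.117382

Rounded to 4 decimal places: 0.1174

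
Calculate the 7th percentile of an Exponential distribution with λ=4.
0.0181

We have X ~ Exponential(λ=4).

We want to find x such that P(X ≤ x) = 0.07.

This is the 7th percentile, which means 7% of values fall below this point.

Using the inverse CDF (quantile function):
x = F⁻¹(0.07) = 0.0181

Verification: P(X ≤ 0.0181) = 0.07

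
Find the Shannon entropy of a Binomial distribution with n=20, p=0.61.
2.1977 nats

We have X ~ Binomial(n=20, p=0.61).

The Shannon entropy measures the uncertainty or information content of the distribution.

For a Binomial distribution with n=20, p=0.61:
H(X) = 2.1977 nats

(In bits, this would be 3.1705 bits.)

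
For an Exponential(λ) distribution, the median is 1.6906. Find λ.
λ = 0.4100

For X ~ Exponential(λ), the CDF is F(x) = 1 - e^(-λx).
The median m satisfies F(m) = 0.5:
1 - e^(-λm) = 0.5
e^(-λm) = 0.5
λm = ln(2)
m = ln(2) / λ

Given m = 1.6906:
λ = ln(2) / 1.6906 = 0.693147 / 1.6906 = 0.4100

Verification: ln(2) / 0.4100 = 1.6906 ✓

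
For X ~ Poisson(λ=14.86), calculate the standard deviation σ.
3.8549

We have X ~ Poisson(λ=14.86).

For a Poisson distribution with λ=14.86:
σ = √Var(X) = 3.8549

The standard deviation is the square root of the variance.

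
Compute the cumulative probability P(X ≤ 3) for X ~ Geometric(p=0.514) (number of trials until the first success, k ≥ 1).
0.885209

We have X ~ Geometric(p=0.514) (number of trials until the first success, k ≥ 1).

The CDF gives us P(X ≤ k).

Using the CDF:
P(X ≤ 3) = 0.885209

This means there's approximately a 88.5% chance that X is at most 3.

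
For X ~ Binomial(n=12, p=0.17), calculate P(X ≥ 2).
0.630392

We have X ~ Binomial(n=12, p=0.17).

For discrete distributions, P(X ≥ 2) = 1 - P(X ≤ 1).

P(X ≤ 1) = 0.369608
P(X ≥ 2) = 1 - 0.369608 = 0.630392

So there's approximately a 63.0% chance that X is at least 2.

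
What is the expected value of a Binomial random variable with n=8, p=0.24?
1.9200

We have X ~ Binomial(n=8, p=0.24).

For a Binomial distribution with n=8, p=0.24:
E[X] = 1.9200

This is the expected (average) value of X.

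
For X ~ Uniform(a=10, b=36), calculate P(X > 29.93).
0.233462

We have X ~ Uniform(a=10, b=36).

P(X > 29.93) = 1 - P(X ≤ 29.93)
                = 1 - F(29.93)
                = 1 - 0.766538
                = 0.233462

So there's approximately a 23.3% chance that X exceeds 29.93.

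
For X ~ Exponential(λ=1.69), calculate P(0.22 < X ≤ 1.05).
0.519924

We have X ~ Exponential(λ=1.69).

To find P(0.22 < X ≤ 1.05), we use:
P(0.22 < X ≤ 1.05) = P(X ≤ 1.05) - P(X ≤ 0.22)
                 = F(1.05) - F(0.22)
                 = 0.830432 - 0.310508
                 = 0.519924

So there's approximately a 52.0% chance that X falls in this range.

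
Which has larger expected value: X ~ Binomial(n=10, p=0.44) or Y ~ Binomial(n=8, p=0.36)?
X has larger mean (4.4000 > 2.8800)

Compute the expected value for each distribution:

X ~ Binomial(n=10, p=0.44):
E[X] = 4.4000

Y ~ Binomial(n=8, p=0.36):
E[Y] = 2.8800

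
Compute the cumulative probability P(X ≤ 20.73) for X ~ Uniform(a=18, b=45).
0.101111

We have X ~ Uniform(a=18, b=45).

The CDF gives us P(X ≤ k).

Using the CDF:
P(X ≤ 20.73) = 0.101111

This means there's approximately a 10.1% chance that X is at most 20.73.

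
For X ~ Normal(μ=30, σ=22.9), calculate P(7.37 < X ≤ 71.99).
0.805120

We have X ~ Normal(μ=30, σ=22.9).

To find P(7.37 < X ≤ 71.99), we use:
P(7.37 < X ≤ 71.99) = P(X ≤ 71.99) - P(X ≤ 7.37)
                 = F(71.99) - F(7.37)
                 = 0.966645 - 0.161525
                 = 0.805120

So there's approximately a 80.5% chance that X falls in this range.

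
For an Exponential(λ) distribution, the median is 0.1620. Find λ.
λ = 4.2787

For X ~ Exponential(λ), the CDF is F(x) = 1 - e^(-λx).
The median m satisfies F(m) = 0.5:
1 - e^(-λm) = 0.5
e^(-λm) = 0.5
λm = ln(2)
m = ln(2) / λ

Given m = 0.1620:
λ = ln(2) / 0.1620 = 0.693147 / 0.1620 = 4.2787

Verification: ln(2) / 4.2787 = 0.1620 ✓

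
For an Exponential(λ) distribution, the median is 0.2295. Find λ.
λ = 3.0202

For X ~ Exponential(λ), the CDF is F(x) = 1 - e^(-λx).
The median m satisfies F(m) = 0.5:
1 - e^(-λm) = 0.5
e^(-λm) = 0.5
λm = ln(2)
m = ln(2) / λ

Given m = 0.2295:
λ = ln(2) / 0.2295 = 0.693147 / 0.2295 = 3.0202

Verification: ln(2) / 3.0202 = 0.2295 ✓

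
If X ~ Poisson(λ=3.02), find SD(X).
1.7378

We have X ~ Poisson(λ=3.02).

For a Poisson distribution with λ=3.02:
σ = √Var(X) = 1.7378

The standard deviation is the square root of the variance.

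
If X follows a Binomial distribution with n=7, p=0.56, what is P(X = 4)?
0.293210

We have X ~ Binomial(n=7, p=0.56).

For a Binomial distribution, the PMF gives us the probability of each outcome.

Using the PMF formula:
P(X = 4) = 0.293210

Rounded to 4 decimal places: 0.2932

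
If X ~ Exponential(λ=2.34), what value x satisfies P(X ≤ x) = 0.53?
0.3227

We have X ~ Exponential(λ=2.34).

We want to find x such that P(X ≤ x) = 0.53.

This is the 53rd percentile, which means 53% of values fall below this point.

Using the inverse CDF (quantile function):
x = F⁻¹(0.53) = 0.3227

Verification: P(X ≤ 0.3227) = 0.53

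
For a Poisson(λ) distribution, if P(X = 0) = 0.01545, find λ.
λ = 4.1701

For a Poisson(λ) distribution, the PMF at 0 is:
P(X = 0) = λ^0 e^(-λ) / 0! = e^(-λ)

Given P(X = 0) = 0.01545:
e^(-λ) = 0.01545
-λ = ln(0.01545)
λ = -ln(0.01545) = 4.1701

Verification: e^(-4.1701) = 0.01545 ✓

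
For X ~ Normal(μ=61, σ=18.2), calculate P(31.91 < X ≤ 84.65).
0.848123

We have X ~ Normal(μ=61, σ=18.2).

To find P(31.91 < X ≤ 84.65), we use:
P(31.91 < X ≤ 84.65) = P(X ≤ 84.65) - P(X ≤ 31.91)
                 = F(84.65) - F(31.91)
                 = 0.903105 - 0.054982
                 = 0.848123

So there's approximately a 84.8% chance that X falls in this range.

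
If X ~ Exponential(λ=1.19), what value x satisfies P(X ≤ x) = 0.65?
0.8822

We have X ~ Exponential(λ=1.19).

We want to find x such that P(X ≤ x) = 0.65.

This is the 65th percentile, which means 65% of values fall below this point.

Using the inverse CDF (quantile function):
x = F⁻¹(0.65) = 0.8822

Verification: P(X ≤ 0.8822) = 0.65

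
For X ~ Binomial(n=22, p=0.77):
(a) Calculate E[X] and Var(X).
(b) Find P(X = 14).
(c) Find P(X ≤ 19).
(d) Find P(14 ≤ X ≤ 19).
(a) E[X] = 16.9400, Var(X) = 3.8962
(b) P(X = 14) = 0.064496
(c) P(X ≤ 19) = 0.910306
(d) P(14 ≤ X ≤ 19) = 0.863578

We have X ~ Binomial(n=22, p=0.77).

(a) Moments:
E[X] = 16.9400
Var(X) = 3.8962
σ = √Var(X) = 1.9739

(b) Point probability using PMF:
P(X = 14) = 0.064496

(c) Cumulative probability using CDF:
P(X ≤ 19) = F(19) = 0.910306

(d) Range probability:
P(14 ≤ X ≤ 19) = P(X ≤ 19) - P(X ≤ 13)
                   = F(19) - F(13)
                   = 0.910306 - 0.046727
                   = 0.863578

This means approximately 86.4% of outcomes fall in the interval [14, 19].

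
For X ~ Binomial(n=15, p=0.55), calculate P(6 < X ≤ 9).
0.557480

We have X ~ Binomial(n=15, p=0.55).

To find P(6 < X ≤ 9), we use:
P(6 < X ≤ 9) = P(X ≤ 9) - P(X ≤ 6)
                 = F(9) - F(6)
                 = 0.739240 - 0.181760
                 = 0.557480

So there's approximately a 55.7% chance that X falls in this range.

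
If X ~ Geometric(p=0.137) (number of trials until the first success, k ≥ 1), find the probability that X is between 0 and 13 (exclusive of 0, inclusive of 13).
0.852721

We have X ~ Geometric(p=0.137) (number of trials until the first success, k ≥ 1).

To find P(0 < X ≤ 13), we use:
P(0 < X ≤ 13) = P(X ≤ 13) - P(X ≤ 0)
                 = F(13) - F(0)
                 = 0.852721 - 0.000000
                 = 0.852721

So there's approximately a 85.3% chance that X falls in this range.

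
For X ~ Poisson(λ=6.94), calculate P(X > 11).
0.050686

We have X ~ Poisson(λ=6.94).

P(X > 11) = 1 - P(X ≤ 11)
                = 1 - F(11)
                = 1 - 0.949314
                = 0.050686

So there's approximately a 5.1% chance that X exceeds 11.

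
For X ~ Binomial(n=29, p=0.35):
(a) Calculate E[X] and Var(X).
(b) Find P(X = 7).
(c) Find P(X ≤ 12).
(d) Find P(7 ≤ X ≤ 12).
(a) E[X] = 10.1500, Var(X) = 6.5975
(b) P(X = 7) = 0.076897
(c) P(X ≤ 12) = 0.820716
(d) P(7 ≤ X ≤ 12) = 0.746931

We have X ~ Binomial(n=29, p=0.35).

(a) Moments:
E[X] = 10.1500
Var(X) = 6.5975
σ = √Var(X) = 2.5686

(b) Point probability using PMF:
P(X = 7) = 0.076897

(c) Cumulative probability using CDF:
P(X ≤ 12) = F(12) = 0.820716

(d) Range probability:
P(7 ≤ X ≤ 12) = P(X ≤ 12) - P(X ≤ 6)
                   = F(12) - F(6)
                   = 0.820716 - 0.073784
                   = 0.746931

This means approximately 74.7% of outcomes fall in the interval [7, 12].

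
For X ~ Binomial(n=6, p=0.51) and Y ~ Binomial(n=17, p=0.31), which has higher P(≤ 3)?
X has higher probability (P(X ≤ 3) = 0.6373 > P(Y ≤ 3) = 0.1781)

Compute P(≤ 3) for each distribution:

X ~ Binomial(n=6, p=0.51):
P(X ≤ 3) = 0.6373

Y ~ Binomial(n=17, p=0.31):
P(Y ≤ 3) = 0.1781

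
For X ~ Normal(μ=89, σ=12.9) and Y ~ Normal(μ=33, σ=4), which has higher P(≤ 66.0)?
Y has higher probability (P(Y ≤ 66.0) = 1.0000 > P(X ≤ 66.0) = 0.0373)

Compute P(≤ 66.0) for each distribution:

X ~ Normal(μ=89, σ=12.9):
P(X ≤ 66.0) = 0.0373

Y ~ Normal(μ=33, σ=4):
P(Y ≤ 66.0) = 1.0000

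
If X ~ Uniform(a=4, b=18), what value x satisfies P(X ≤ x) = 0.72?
14.0800

We have X ~ Uniform(a=4, b=18).

We want to find x such that P(X ≤ x) = 0.72.

This is the 72nd percentile, which means 72% of values fall below this point.

Using the inverse CDF (quantile function):
x = F⁻¹(0.72) = 14.0800

Verification: P(X ≤ 14.0800) = 0.72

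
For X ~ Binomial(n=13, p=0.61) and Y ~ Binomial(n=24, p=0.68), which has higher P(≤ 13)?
X has higher probability (P(X ≤ 13) = 1.0000 > P(Y ≤ 13) = 0.1104)

Compute P(≤ 13) for each distribution:

X ~ Binomial(n=13, p=0.61):
P(X ≤ 13) = 1.0000

Y ~ Binomial(n=24, p=0.68):
P(Y ≤ 13) = 0.1104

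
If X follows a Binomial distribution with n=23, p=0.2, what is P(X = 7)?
0.088327

We have X ~ Binomial(n=23, p=0.2).

For a Binomial distribution, the PMF gives us the probability of each outcome.

Using the PMF formula:
P(X = 7) = 0.088327

Rounded to 4 decimal places: 0.0883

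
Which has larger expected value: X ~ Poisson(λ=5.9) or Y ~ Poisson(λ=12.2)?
Y has larger mean (12.2000 > 5.9000)

Compute the expected value for each distribution:

X ~ Poisson(λ=5.9):
E[X] = 5.9000

Y ~ Poisson(λ=12.2):
E[Y] = 12.2000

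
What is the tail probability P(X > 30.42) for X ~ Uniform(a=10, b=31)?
0.027619

We have X ~ Uniform(a=10, b=31).

P(X > 30.42) = 1 - P(X ≤ 30.42)
                = 1 - F(30.42)
                = 1 - 0.972381
                = 0.027619

So there's approximately a 2.8% chance that X exceeds 30.42.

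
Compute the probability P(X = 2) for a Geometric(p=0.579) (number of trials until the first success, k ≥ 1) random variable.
0.243759

We have X ~ Geometric(p=0.579) (number of trials until the first success, k ≥ 1).

For a Geometric distribution, the PMF gives us the probability of each outcome.

Using the PMF formula:
P(X = 2) = 0.243759

Rounded to 4 decimal places: 0.2438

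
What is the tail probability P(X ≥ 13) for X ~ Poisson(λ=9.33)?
0.149541

We have X ~ Poisson(λ=9.33).

For discrete distributions, P(X ≥ 13) = 1 - P(X ≤ 12).

P(X ≤ 12) = 0.850459
P(X ≥ 13) = 1 - 0.850459 = 0.149541

So there's approximately a 15.0% chance that X is at least 13.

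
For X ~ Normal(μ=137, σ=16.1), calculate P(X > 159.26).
0.083392

We have X ~ Normal(μ=137, σ=16.1).

P(X > 159.26) = 1 - P(X ≤ 159.26)
                = 1 - F(159.26)
                = 1 - 0.916608
                = 0.083392

So there's approximately a 8.3% chance that X exceeds 159.26.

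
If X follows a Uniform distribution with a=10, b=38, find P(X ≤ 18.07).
0.288214

We have X ~ Uniform(a=10, b=38).

The CDF gives us P(X ≤ k).

Using the CDF:
P(X ≤ 18.07) = 0.288214

This means there's approximately a 28.8% chance that X is at most 18.07.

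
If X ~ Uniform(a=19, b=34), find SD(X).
4.3301

We have X ~ Uniform(a=19, b=34).

For a Uniform distribution with a=19, b=34:
σ = √Var(X) = 4.3301

The standard deviation is the square root of the variance.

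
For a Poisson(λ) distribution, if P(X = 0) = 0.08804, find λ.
λ = 2.4300

For a Poisson(λ) distribution, the PMF at 0 is:
P(X = 0) = λ^0 e^(-λ) / 0! = e^(-λ)

Given P(X = 0) = 0.08804:
e^(-λ) = 0.08804
-λ = ln(0.08804)
λ = -ln(0.08804) = 2.4300

Verification: e^(-2.4300) = 0.08804 ✓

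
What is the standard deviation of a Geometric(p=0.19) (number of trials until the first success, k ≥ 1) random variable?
4.7368

We have X ~ Geometric(p=0.19) (number of trials until the first success, k ≥ 1).

For a Geometric distribution with p=0.19 (number of trials until the first success, k ≥ 1):
σ = √Var(X) = 4.7368

The standard deviation is the square root of the variance.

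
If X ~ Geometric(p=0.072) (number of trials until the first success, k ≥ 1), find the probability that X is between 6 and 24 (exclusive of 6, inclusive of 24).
0.472287

We have X ~ Geometric(p=0.072) (number of trials until the first success, k ≥ 1).

To find P(6 < X ≤ 24), we use:
P(6 < X ≤ 24) = P(X ≤ 24) - P(X ≤ 6)
                 = F(24) - F(6)
                 = 0.833601 - 0.361313
                 = 0.472287

So there's approximately a 47.2% chance that X falls in this range.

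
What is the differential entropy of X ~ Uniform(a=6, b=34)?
3.3322 nats

We have X ~ Uniform(a=6, b=34).

The differential entropy measures the uncertainty or information content of the distribution.

For a Uniform distribution with a=6, b=34:
h(X) = 3.3322 nats

(In bits, this would be 4.8074 bits.)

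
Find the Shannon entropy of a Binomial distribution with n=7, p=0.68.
1.6140 nats

We have X ~ Binomial(n=7, p=0.68).

The Shannon entropy measures the uncertainty or information content of the distribution.

For a Binomial distribution with n=7, p=0.68:
H(X) = 1.6140 nats

(In bits, this would be 2.3285 bits.)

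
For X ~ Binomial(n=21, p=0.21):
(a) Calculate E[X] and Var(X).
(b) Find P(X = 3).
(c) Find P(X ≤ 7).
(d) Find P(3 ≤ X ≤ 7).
(a) E[X] = 4.4100, Var(X) = 3.4839
(b) P(X = 3) = 0.176928
(c) P(X ≤ 7) = 0.944389
(d) P(3 ≤ X ≤ 7) = 0.792680

We have X ~ Binomial(n=21, p=0.21).

(a) Moments:
E[X] = 4.4100
Var(X) = 3.4839
σ = √Var(X) = 1.8665

(b) Point probability using PMF:
P(X = 3) = 0.176928

(c) Cumulative probability using CDF:
P(X ≤ 7) = F(7) = 0.944389

(d) Range probability:
P(3 ≤ X ≤ 7) = P(X ≤ 7) - P(X ≤ 2)
                   = F(7) - F(2)
                   = 0.944389 - 0.151710
                   = 0.792680

This means approximately 79.3% of outcomes fall in the interval [3, 7].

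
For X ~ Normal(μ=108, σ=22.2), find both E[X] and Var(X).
E[X] = 108.0000, Var(X) = 492.8400

We have X ~ Normal(μ=108, σ=22.2).

For a Normal distribution with μ=108, σ=22.2:

Expected value:
E[X] = 108.0000

Variance:
Var(X) = 492.8400

Standard deviation:
σ = √Var(X) = 22.2000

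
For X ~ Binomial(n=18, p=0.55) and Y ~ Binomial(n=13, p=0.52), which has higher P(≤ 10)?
Y has higher probability (P(Y ≤ 10) = 0.9838 > P(X ≤ 10) = 0.6085)

Compute P(≤ 10) for each distribution:

X ~ Binomial(n=18, p=0.55):
P(X ≤ 10) = 0.6085

Y ~ Binomial(n=13, p=0.52):
P(Y ≤ 10) = 0.9838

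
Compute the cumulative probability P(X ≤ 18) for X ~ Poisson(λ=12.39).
0.951617

We have X ~ Poisson(λ=12.39).

The CDF gives us P(X ≤ k).

Using the CDF:
P(X ≤ 18) = 0.951617

This means there's approximately a 95.2% chance that X is at most 18.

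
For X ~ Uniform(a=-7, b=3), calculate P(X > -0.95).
0.395000

We have X ~ Uniform(a=-7, b=3).

P(X > -0.95) = 1 - P(X ≤ -0.95)
                = 1 - F(-0.95)
                = 1 - 0.605000
                = 0.395000

So there's approximately a 39.5% chance that X exceeds -0.95.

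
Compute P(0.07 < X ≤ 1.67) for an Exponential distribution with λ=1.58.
0.823836

We have X ~ Exponential(λ=1.58).

To find P(0.07 < X ≤ 1.67), we use:
P(0.07 < X ≤ 1.67) = P(X ≤ 1.67) - P(X ≤ 0.07)
                 = F(1.67) - F(0.07)
                 = 0.928539 - 0.104703
                 = 0.823836

So there's approximately a 82.4% chance that X falls in this range.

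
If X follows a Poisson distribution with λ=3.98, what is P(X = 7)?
0.058649

We have X ~ Poisson(λ=3.98).

For a Poisson distribution, the PMF gives us the probability of each outcome.

Using the PMF formula:
P(X = 7) = 0.058649

Rounded to 4 decimal places: 0.0586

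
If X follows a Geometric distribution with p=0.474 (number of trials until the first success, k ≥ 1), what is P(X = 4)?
0.068982

We have X ~ Geometric(p=0.474) (number of trials until the first success, k ≥ 1).

For a Geometric distribution, the PMF gives us the probability of each outcome.

Using the PMF formula:
P(X = 4) = 0.068982

Rounded to 4 decimal places: 0.0690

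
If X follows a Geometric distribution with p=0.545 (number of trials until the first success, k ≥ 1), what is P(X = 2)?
0.247975

We have X ~ Geometric(p=0.545) (number of trials until the first success, k ≥ 1).

For a Geometric distribution, the PMF gives us the probability of each outcome.

Using the PMF formula:
P(X = 2) = 0.247975

Rounded to 4 decimal places: 0.2480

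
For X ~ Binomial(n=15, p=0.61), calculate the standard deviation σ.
1.8890

We have X ~ Binomial(n=15, p=0.61).

For a Binomial distribution with n=15, p=0.61:
σ = √Var(X) = 1.8890

The standard deviation is the square root of the variance.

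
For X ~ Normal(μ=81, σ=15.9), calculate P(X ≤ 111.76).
0.973480

We have X ~ Normal(μ=81, σ=15.9).

The CDF gives us P(X ≤ k).

Using the CDF:
P(X ≤ 111.76) = 0.973480

This means there's approximately a 97.3% chance that X is at most 111.76.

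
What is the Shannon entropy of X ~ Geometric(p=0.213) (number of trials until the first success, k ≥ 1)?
2.4315 nats

We have X ~ Geometric(p=0.213) (number of trials until the first success, k ≥ 1).

The Shannon entropy measures the uncertainty or information content of the distribution.

For a Geometric distribution with p=0.213 (number of trials until the first success, k ≥ 1):
H(X) = 2.4315 nats

(In bits, this would be 3.5079 bits.)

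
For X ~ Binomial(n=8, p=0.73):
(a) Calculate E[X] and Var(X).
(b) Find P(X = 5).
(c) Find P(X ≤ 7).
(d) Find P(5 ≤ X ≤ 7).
(a) E[X] = 5.8400, Var(X) = 1.5768
(b) P(X = 5) = 0.228504
(c) P(X ≤ 7) = 0.919354
(d) P(5 ≤ X ≤ 7) = 0.776031

We have X ~ Binomial(n=8, p=0.73).

(a) Moments:
E[X] = 5.8400
Var(X) = 1.5768
σ = √Var(X) = 1.2557

(b) Point probability using PMF:
P(X = 5) = 0.228504

(c) Cumulative probability using CDF:
P(X ≤ 7) = F(7) = 0.919354

(d) Range probability:
P(5 ≤ X ≤ 7) = P(X ≤ 7) - P(X ≤ 4)
                   = F(7) - F(4)
                   = 0.919354 - 0.143323
                   = 0.776031

This means approximately 77.6% of outcomes fall in the interval [5, 7].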